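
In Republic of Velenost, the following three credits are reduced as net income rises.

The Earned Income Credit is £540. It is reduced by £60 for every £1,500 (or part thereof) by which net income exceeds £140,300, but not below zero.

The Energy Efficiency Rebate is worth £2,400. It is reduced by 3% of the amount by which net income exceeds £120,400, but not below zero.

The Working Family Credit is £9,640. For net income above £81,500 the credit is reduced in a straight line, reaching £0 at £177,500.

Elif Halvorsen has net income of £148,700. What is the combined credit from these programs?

Earned Income Credit: income exceeds £140,300 by £8,400, which is 6 full-or-partial £1,500 increments; reduction = 6 × £60 = £360, leaving £180.
Energy Efficiency Rebate: 3% of the £28,300 excess over £120,400 is £849; credit = £2,400 − £849 = £1,551.
Working Family Credit: £148,700 is £67,200 into a £96,000 phase-out range, leaving 28,800/96,000 of the credit: £9,640 × 28,800/96,000 = £2,892.
Total: £180 + £1,551 + £2,892 = £4,623.

£4,623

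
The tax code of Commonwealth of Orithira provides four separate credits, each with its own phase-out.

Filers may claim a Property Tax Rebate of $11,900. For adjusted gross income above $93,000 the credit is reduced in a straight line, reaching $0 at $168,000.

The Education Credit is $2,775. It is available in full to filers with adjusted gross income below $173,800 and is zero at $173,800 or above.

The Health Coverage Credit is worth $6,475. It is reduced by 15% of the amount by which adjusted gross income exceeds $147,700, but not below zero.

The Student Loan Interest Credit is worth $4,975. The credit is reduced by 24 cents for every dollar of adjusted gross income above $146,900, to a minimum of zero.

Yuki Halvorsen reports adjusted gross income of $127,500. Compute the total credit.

$20,651

Property Tax Rebate: $127,500 is $34,500 into a $75,000 phase-out range, leaving 40,500/75,000 of the credit: $11,900 × 40,500/75,000 = $6,426.
Education Credit: $127,500 is below the $173,800 cutoff, so the full $2,775 applies.
Health Coverage Credit: $127,500 is at or below the $147,700 threshold, so the full $6,475 applies.
Student Loan Interest Credit: $127,500 is at or below the $146,900 threshold, so the full $4,975 applies.
Total: $6,426 + $2,775 + $6,475 + $4,975 = $20,651.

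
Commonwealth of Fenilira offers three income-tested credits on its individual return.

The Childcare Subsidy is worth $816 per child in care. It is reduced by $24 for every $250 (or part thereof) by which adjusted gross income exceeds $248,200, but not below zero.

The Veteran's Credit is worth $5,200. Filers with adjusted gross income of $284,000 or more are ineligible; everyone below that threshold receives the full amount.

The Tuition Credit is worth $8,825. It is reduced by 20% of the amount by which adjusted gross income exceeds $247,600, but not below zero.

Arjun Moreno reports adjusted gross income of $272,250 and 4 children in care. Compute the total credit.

$10,031

Childcare Subsidy: base = 4 × $816 = $3,264. income exceeds $248,200 by $24,050, which is 97 full-or-partial $250 increments; reduction = 97 × $24 = $2,328, leaving $936.
Veteran's Credit: $272,250 is below the $284,000 cutoff, so the full $5,200 applies.
Tuition Credit: 20% of the $24,650 excess over $247,600 is $4,930; credit = $8,825 − $4,930 = $3,895.
Total: $936 + $5,200 + $3,895 = $10,031.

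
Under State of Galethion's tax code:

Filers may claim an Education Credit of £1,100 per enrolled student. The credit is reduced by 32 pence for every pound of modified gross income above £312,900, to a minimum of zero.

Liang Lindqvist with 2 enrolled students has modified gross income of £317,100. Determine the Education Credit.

Education Credit: base = 2 × £1,100 = £2,200. 32% of the £4,200 excess over £312,900 is £1,344; credit = £2,200 − £1,344 = £856.

£856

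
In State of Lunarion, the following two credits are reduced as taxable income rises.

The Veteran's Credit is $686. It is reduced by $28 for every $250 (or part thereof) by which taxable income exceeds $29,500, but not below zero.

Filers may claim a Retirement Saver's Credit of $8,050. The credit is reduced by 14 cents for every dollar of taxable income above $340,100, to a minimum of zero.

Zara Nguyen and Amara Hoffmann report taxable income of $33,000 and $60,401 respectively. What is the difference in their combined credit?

$294

Zara ($33,000): Veteran's Credit: income exceeds $29,500 by $3,500, which is 14 full-or-partial $250 increments; reduction = 14 × $28 = $392, leaving $294. Retirement Saver's Credit: $33,000 is at or below the $340,100 threshold, so the full $8,050 applies. total $294 + $8,050 = $8,344
Amara ($60,401): Veteran's Credit: income exceeds $29,500 by $30,901 → 124 increments × $28 = $3,472 ≥ base, so the credit is $0. Retirement Saver's Credit: $60,401 is at or below the $340,100 threshold, so the full $8,050 applies. total $0 + $8,050 = $8,050
Difference: |$8,344 − $8,050| = $294.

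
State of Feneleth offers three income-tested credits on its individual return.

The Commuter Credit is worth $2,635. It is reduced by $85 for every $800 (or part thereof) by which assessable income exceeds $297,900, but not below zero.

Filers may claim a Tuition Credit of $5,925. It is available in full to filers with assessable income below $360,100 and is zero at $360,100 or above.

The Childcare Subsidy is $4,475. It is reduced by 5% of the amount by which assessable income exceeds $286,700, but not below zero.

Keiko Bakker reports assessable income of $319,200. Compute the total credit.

Commuter Credit: income exceeds $297,900 by $21,300, which is 27 full-or-partial $800 increments; reduction = 27 × $85 = $2,295, leaving $340.
Tuition Credit: $319,200 is below the $360,100 cutoff, so the full $5,925 applies.
Childcare Subsidy: 5% of the $32,500 excess over $286,700 is $1,625; credit = $4,475 − $1,625 = $2,850.
Total: $340 + $5,925 + $2,850 = $9,115.

$9,115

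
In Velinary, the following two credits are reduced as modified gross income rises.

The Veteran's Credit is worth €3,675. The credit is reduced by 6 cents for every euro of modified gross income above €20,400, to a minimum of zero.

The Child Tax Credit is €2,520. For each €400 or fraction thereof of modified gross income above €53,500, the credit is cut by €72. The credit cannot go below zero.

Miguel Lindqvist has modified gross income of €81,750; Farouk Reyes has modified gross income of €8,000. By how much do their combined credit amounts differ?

Miguel (€81,750): Veteran's Credit: 6% of the €61,350 excess over €20,400 is €3,681 ≥ base, so the credit is €0. Child Tax Credit: income exceeds €53,500 by €28,250 → 71 increments × €72 = €5,112 ≥ base, so the credit is €0. total €0 + €0 = €0
Farouk (€8,000): Veteran's Credit: €8,000 is at or below the €20,400 threshold, so the full €3,675 applies. Child Tax Credit: €8,000 is at or below the €53,500 threshold, so the full €2,520 applies. total €3,675 + €2,520 = €6,195
Difference: |€0 − €6,195| = €6,195.

€6,195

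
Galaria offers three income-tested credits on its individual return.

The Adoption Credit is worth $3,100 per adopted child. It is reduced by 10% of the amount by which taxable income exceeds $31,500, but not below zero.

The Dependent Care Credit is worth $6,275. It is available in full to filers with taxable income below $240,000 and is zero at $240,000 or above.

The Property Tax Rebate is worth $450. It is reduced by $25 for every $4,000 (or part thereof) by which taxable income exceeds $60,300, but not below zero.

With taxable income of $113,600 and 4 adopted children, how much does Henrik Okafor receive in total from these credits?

Adoption Credit: base = 4 × $3,100 = $12,400. 10% of the $82,100 excess over $31,500 is $8,210; credit = $12,400 − $8,210 = $4,190.
Dependent Care Credit: $113,600 is below the $240,000 cutoff, so the full $6,275 applies.
Property Tax Rebate: income exceeds $60,300 by $53,300, which is 14 full-or-partial $4,000 increments; reduction = 14 × $25 = $350, leaving $100.
Total: $4,190 + $6,275 + $100 = $10,565.

$10,565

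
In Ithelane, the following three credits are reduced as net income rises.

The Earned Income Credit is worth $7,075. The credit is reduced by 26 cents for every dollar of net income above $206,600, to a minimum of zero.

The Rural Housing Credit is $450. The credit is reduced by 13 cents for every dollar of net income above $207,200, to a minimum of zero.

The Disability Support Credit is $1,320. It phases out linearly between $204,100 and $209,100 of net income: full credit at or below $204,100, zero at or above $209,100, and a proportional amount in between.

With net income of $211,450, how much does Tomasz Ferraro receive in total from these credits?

$5,814

Earned Income Credit: 26% of the $4,850 excess over $206,600 is $1,261; credit = $7,075 − $1,261 = $5,814.
Rural Housing Credit: 13% of the $4,250 excess over $207,200 is $552.50 ≥ base, so the credit is $0.
Disability Support Credit: $211,450 is at or above $209,100, so the credit is $0.
Total: $5,814 + $0 + $0 = $5,814.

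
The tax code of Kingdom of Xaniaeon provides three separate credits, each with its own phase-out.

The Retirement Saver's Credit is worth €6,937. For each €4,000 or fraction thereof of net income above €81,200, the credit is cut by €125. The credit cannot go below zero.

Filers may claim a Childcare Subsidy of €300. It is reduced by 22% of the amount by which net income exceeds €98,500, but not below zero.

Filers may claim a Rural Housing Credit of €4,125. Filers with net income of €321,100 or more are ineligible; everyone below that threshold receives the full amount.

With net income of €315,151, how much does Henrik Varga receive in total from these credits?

Retirement Saver's Credit: income exceeds €81,200 by €233,951 → 59 increments × €125 = €7,375 ≥ base, so the credit is €0.
Childcare Subsidy: 22% of the €216,651 excess over €98,500 is €47,663.22 ≥ base, so the credit is €0.
Rural Housing Credit: €315,151 is below the €321,100 cutoff, so the full €4,125 applies.
Total: €0 + €0 + €4,125 = €4,125.

€4,125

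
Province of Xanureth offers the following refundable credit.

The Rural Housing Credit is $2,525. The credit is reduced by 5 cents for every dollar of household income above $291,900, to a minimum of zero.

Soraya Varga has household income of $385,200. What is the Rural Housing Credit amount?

Rural Housing Credit: 5% of the $93,300 excess over $291,900 is $4,665 ≥ base, so the credit is $0.

$0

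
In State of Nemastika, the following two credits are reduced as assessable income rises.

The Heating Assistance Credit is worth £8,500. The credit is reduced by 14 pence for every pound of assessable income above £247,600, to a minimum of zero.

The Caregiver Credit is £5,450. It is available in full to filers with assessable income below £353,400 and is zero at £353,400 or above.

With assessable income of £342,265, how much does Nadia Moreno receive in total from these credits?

Heating Assistance Credit: 14% of the £94,665 excess over £247,600 is £13,253.10 ≥ base, so the credit is £0.
Caregiver Credit: £342,265 is below the £353,400 cutoff, so the full £5,450 applies.
Total: £0 + £5,450 = £5,450.

£5,450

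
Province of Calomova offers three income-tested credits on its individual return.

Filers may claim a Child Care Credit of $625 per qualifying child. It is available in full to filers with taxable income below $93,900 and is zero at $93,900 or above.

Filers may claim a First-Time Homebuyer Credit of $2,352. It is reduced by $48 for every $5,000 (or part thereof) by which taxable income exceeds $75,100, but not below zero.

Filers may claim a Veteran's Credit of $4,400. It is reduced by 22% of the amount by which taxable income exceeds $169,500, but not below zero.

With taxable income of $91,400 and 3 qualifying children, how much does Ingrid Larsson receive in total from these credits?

Child Care Credit: base = 3 × $625 = $1,875. $91,400 is below the $93,900 cutoff, so the full $1,875 applies.
First-Time Homebuyer Credit: income exceeds $75,100 by $16,300, which is 4 full-or-partial $5,000 increments; reduction = 4 × $48 = $192, leaving $2,160.
Veteran's Credit: $91,400 is at or below the $169,500 threshold, so the full $4,400 applies.
Total: $1,875 + $2,160 + $4,400 = $8,435.

$8,435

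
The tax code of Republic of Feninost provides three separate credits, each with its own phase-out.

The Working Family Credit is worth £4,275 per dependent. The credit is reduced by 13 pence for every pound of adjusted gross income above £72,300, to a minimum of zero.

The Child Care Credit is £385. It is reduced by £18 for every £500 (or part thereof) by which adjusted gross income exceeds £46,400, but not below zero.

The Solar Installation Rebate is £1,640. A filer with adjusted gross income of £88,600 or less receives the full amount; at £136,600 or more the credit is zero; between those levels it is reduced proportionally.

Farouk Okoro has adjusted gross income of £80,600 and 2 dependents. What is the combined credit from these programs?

Working Family Credit: base = 2 × £4,275 = £8,550. 13% of the £8,300 excess over £72,300 is £1,079; credit = £8,550 − £1,079 = £7,471.
Child Care Credit: income exceeds £46,400 by £34,200 → 69 increments × £18 = £1,242 ≥ base, so the credit is £0.
Solar Installation Rebate: £80,600 is at or below the £88,600 threshold, so the full £1,640 applies.
Total: £7,471 + £0 + £1,640 = £9,111.

£9,111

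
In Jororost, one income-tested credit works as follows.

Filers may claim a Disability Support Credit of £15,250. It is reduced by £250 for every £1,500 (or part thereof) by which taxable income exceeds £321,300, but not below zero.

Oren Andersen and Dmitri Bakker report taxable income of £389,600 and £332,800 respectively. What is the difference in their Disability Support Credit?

Oren (£389,600): Disability Support Credit: income exceeds £321,300 by £68,300, which is 46 full-or-partial £1,500 increments; reduction = 46 × £250 = £11,500, leaving £3,750.
Dmitri (£332,800): Disability Support Credit: income exceeds £321,300 by £11,500, which is 8 full-or-partial £1,500 increments; reduction = 8 × £250 = £2,000, leaving £13,250.
Difference: |£3,750 − £13,250| = £9,500.

£9,500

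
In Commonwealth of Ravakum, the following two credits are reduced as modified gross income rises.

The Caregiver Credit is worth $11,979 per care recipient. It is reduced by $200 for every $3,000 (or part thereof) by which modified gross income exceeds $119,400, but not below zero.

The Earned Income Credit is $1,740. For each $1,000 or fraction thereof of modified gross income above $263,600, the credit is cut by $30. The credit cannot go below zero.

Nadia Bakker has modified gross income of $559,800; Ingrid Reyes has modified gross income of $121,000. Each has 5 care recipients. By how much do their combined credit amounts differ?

$30,940

Nadia ($559,800): Caregiver Credit: base = 5 × $11,979 = $59,895. income exceeds $119,400 by $440,400, which is 147 full-or-partial $3,000 increments; reduction = 147 × $200 = $29,400, leaving $30,495. Earned Income Credit: income exceeds $263,600 by $296,200 → 297 increments × $30 = $8,910 ≥ base, so the credit is $0. total $30,495 + $0 = $30,495
Ingrid ($121,000): Caregiver Credit: base = 5 × $11,979 = $59,895. income exceeds $119,400 by $1,600, which is 1 full-or-partial $3,000 increment; reduction = 1 × $200 = $200, leaving $59,695. Earned Income Credit: $121,000 is at or below the $263,600 threshold, so the full $1,740 applies. total $59,695 + $1,740 = $61,435
Difference: |$30,495 − $61,435| = $30,940.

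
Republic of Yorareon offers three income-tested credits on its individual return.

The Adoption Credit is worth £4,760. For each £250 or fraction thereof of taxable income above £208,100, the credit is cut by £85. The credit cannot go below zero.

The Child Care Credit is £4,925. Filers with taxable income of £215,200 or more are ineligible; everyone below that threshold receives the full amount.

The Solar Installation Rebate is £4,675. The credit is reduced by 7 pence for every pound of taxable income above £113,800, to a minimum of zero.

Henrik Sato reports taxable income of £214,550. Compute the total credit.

£7,475

Adoption Credit: income exceeds £208,100 by £6,450, which is 26 full-or-partial £250 increments; reduction = 26 × £85 = £2,210, leaving £2,550.
Child Care Credit: £214,550 is below the £215,200 cutoff, so the full £4,925 applies.
Solar Installation Rebate: 7% of the £100,750 excess over £113,800 is £7,052.50 ≥ base, so the credit is £0.
Total: £2,550 + £4,925 + £0 = £7,475.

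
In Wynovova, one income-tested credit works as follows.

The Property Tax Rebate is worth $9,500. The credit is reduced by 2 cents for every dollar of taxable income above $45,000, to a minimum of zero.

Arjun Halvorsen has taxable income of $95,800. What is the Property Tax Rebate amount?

$8,484

Property Tax Rebate: 2% of the $50,800 excess over $45,000 is $1,016; credit = $9,500 − $1,016 = $8,484.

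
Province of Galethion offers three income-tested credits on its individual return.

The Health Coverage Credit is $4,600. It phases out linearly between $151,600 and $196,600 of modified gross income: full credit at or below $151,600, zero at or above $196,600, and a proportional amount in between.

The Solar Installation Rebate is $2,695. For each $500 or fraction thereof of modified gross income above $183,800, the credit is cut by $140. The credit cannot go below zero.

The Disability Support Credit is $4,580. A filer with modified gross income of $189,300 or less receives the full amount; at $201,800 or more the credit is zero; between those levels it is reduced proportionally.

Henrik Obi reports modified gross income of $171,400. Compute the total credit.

$9,851

Health Coverage Credit: $171,400 is $19,800 into a $45,000 phase-out range, leaving 25,200/45,000 of the credit: $4,600 × 25,200/45,000 = $2,576.
Solar Installation Rebate: $171,400 is at or below the $183,800 threshold, so the full $2,695 applies.
Disability Support Credit: $171,400 is at or below the $189,300 threshold, so the full $4,580 applies.
Total: $2,576 + $2,695 + $4,580 = $9,851.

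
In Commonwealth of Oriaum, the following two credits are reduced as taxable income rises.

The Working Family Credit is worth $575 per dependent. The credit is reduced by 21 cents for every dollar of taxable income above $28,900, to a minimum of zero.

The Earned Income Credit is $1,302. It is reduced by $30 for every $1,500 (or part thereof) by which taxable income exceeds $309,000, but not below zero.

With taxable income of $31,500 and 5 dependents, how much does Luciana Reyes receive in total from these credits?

Working Family Credit: base = 5 × $575 = $2,875. 21% of the $2,600 excess over $28,900 is $546; credit = $2,875 − $546 = $2,329.
Earned Income Credit: $31,500 is at or below the $309,000 threshold, so the full $1,302 applies.
Total: $2,329 + $1,302 = $3,631.

$3,631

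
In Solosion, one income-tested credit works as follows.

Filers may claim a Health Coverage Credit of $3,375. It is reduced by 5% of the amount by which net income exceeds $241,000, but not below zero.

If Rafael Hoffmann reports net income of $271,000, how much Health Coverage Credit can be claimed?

Health Coverage Credit: 5% of the $30,000 excess over $241,000 is $1,500; credit = $3,375 − $1,500 = $1,875.

$1,875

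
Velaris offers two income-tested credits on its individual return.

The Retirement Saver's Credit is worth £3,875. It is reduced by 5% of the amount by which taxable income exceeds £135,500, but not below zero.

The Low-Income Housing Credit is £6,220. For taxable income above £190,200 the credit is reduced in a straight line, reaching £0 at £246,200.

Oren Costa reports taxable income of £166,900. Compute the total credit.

£8,525

Retirement Saver's Credit: 5% of the £31,400 excess over £135,500 is £1,570; credit = £3,875 − £1,570 = £2,305.
Low-Income Housing Credit: £166,900 is at or below the £190,200 threshold, so the full £6,220 applies.
Total: £2,305 + £6,220 = £8,525.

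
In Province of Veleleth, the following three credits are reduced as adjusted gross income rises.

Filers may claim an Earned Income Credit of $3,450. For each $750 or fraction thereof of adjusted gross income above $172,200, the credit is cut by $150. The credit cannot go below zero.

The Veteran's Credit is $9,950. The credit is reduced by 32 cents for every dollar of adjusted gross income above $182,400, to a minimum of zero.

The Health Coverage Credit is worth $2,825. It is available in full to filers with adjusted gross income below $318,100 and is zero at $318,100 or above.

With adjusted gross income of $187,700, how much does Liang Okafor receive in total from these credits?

Earned Income Credit: income exceeds $172,200 by $15,500, which is 21 full-or-partial $750 increments; reduction = 21 × $150 = $3,150, leaving $300.
Veteran's Credit: 32% of the $5,300 excess over $182,400 is $1,696; credit = $9,950 − $1,696 = $8,254.
Health Coverage Credit: $187,700 is below the $318,100 cutoff, so the full $2,825 applies.
Total: $300 + $8,254 + $2,825 = $11,379.

$11,379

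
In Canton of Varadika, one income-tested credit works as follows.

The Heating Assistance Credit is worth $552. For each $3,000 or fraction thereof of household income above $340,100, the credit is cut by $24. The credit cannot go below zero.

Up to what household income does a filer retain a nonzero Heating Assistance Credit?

After 22 increments the reduction is 22 × $24 = $528, leaving $24; one more increment wipes it out. Increment 22 ends at excess 22 × $3,000 = $66,000, so the highest qualifying income is $340,100 + $66,000 = $406,100.

$406,100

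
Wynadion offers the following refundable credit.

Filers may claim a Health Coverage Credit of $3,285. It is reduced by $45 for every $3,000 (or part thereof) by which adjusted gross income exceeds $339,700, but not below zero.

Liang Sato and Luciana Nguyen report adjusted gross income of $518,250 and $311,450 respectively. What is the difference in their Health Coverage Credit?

$2,700

Liang ($518,250): Health Coverage Credit: income exceeds $339,700 by $178,550, which is 60 full-or-partial $3,000 increments; reduction = 60 × $45 = $2,700, leaving $585.
Luciana ($311,450): Health Coverage Credit: $311,450 is at or below the $339,700 threshold, so the full $3,285 applies.
Difference: |$585 − $3,285| = $2,700.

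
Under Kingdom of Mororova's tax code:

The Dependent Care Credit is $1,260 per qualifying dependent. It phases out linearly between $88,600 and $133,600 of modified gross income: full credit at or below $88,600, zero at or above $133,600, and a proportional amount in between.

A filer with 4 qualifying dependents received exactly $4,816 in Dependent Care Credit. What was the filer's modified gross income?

$90,600

Full credit = 4 × $1,260 = $5,040.
$4,816 is 4,816/5,040 of the full $5,040, so 224/5,040 of the $45,000 range has been used: income = $88,600 + $45,000 × 224/5,040 = $90,600.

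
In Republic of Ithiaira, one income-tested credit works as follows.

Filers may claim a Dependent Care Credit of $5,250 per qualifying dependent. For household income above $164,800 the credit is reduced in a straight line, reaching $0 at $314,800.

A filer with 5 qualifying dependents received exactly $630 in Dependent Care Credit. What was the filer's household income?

$311,200

Full credit = 5 × $5,250 = $26,250.
$630 is 630/26,250 of the full $26,250, so 25,620/26,250 of the $150,000 range has been used: income = $164,800 + $150,000 × 25,620/26,250 = $311,200.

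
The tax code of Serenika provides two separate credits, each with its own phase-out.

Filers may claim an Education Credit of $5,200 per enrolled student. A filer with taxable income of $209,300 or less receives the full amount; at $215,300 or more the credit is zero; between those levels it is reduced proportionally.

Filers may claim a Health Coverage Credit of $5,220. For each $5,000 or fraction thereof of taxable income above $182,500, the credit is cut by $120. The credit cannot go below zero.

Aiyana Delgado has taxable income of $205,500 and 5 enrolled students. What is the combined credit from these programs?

Education Credit: base = 5 × $5,200 = $26,000. $205,500 is at or below the $209,300 threshold, so the full $26,000 applies.
Health Coverage Credit: income exceeds $182,500 by $23,000, which is 5 full-or-partial $5,000 increments; reduction = 5 × $120 = $600, leaving $4,620.
Total: $26,000 + $4,620 = $30,620.

$30,620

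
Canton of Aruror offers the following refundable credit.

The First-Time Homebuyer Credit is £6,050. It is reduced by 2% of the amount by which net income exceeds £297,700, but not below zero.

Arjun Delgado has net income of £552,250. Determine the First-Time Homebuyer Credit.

First-Time Homebuyer Credit: 2% of the £254,550 excess over £297,700 is £5,091; credit = £6,050 − £5,091 = £959.

£959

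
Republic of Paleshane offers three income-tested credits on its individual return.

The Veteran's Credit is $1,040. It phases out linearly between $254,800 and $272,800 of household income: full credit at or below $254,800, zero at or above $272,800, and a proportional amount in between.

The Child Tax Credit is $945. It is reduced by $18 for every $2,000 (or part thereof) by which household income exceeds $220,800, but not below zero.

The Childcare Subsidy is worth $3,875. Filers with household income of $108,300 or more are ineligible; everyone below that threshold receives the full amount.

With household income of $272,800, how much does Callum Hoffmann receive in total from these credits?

$477

Veteran's Credit: $272,800 is at or above $272,800, so the credit is $0.
Child Tax Credit: income exceeds $220,800 by $52,000, which is 26 full-or-partial $2,000 increments; reduction = 26 × $18 = $468, leaving $477.
Childcare Subsidy: $272,800 meets or exceeds the $108,300 cutoff, so the credit is $0.
Total: $0 + $477 + $0 = $477.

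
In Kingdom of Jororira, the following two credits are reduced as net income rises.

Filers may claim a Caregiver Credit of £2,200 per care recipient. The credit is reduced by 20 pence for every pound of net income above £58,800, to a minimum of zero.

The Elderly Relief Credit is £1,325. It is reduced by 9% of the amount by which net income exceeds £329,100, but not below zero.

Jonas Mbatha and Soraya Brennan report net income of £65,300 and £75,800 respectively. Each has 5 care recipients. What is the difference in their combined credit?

£2,100

Jonas (£65,300): Caregiver Credit: base = 5 × £2,200 = £11,000. 20% of the £6,500 excess over £58,800 is £1,300; credit = £11,000 − £1,300 = £9,700. Elderly Relief Credit: £65,300 is at or below the £329,100 threshold, so the full £1,325 applies. total £9,700 + £1,325 = £11,025
Soraya (£75,800): Caregiver Credit: base = 5 × £2,200 = £11,000. 20% of the £17,000 excess over £58,800 is £3,400; credit = £11,000 − £3,400 = £7,600. Elderly Relief Credit: £75,800 is at or below the £329,100 threshold, so the full £1,325 applies. total £7,600 + £1,325 = £8,925
Difference: |£11,025 − £8,925| = £2,100.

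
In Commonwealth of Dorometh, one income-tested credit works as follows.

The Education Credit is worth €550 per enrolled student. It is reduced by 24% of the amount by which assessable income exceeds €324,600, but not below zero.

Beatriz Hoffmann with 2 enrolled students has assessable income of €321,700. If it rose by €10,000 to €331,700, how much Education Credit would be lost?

At €321,700 — base = 2 × €550 = €1,100. €321,700 is at or below the €324,600 threshold, so the full €1,100 applies.
At €331,700 — base = 2 × €550 = €1,100. 24% of the €7,100 excess over €324,600 is €1,704 ≥ base, so the credit is €0.
Lost: €1,100 − €0 = €1,100.

€1,100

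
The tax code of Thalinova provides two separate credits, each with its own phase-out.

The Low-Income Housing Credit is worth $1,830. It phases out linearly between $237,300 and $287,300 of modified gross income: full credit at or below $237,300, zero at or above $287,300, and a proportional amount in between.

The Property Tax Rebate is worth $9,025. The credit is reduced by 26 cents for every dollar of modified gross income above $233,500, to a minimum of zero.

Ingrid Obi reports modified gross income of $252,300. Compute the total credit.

$5,418

Low-Income Housing Credit: $252,300 is $15,000 into a $50,000 phase-out range, leaving 35,000/50,000 of the credit: $1,830 × 35,000/50,000 = $1,281.
Property Tax Rebate: 26% of the $18,800 excess over $233,500 is $4,888; credit = $9,025 − $4,888 = $4,137.
Total: $1,281 + $4,137 = $5,418.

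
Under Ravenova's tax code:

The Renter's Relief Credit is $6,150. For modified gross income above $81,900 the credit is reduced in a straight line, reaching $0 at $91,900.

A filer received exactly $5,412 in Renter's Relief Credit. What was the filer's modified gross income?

$5,412 is 5,412/6,150 of the full $6,150, so 738/6,150 of the $10,000 range has been used: income = $81,900 + $10,000 × 738/6,150 = $83,100.

$83,100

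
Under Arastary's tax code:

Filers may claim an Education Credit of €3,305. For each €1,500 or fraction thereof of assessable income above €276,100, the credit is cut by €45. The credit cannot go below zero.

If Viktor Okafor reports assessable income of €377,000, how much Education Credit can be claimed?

€245

Education Credit: income exceeds €276,100 by €100,900, which is 68 full-or-partial €1,500 increments; reduction = 68 × €45 = €3,060, leaving €245.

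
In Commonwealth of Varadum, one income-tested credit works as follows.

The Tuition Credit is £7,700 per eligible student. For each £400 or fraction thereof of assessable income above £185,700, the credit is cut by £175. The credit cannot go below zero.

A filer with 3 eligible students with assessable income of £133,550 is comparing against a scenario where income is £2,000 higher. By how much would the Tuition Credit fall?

£0

At £133,550 — base = 3 × £7,700 = £23,100. £133,550 is at or below the £185,700 threshold, so the full £23,100 applies.
At £135,550 — base = 3 × £7,700 = £23,100. £135,550 is at or below the £185,700 threshold, so the full £23,100 applies.
Lost: £23,100 − £23,100 = £0.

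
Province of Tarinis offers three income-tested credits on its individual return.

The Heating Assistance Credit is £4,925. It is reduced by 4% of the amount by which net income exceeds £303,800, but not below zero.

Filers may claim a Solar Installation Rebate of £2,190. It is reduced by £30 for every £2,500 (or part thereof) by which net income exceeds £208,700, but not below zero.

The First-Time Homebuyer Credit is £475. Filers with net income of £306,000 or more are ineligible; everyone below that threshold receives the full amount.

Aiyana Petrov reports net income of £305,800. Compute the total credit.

£6,340

Heating Assistance Credit: 4% of the £2,000 excess over £303,800 is £80; credit = £4,925 − £80 = £4,845.
Solar Installation Rebate: income exceeds £208,700 by £97,100, which is 39 full-or-partial £2,500 increments; reduction = 39 × £30 = £1,170, leaving £1,020.
First-Time Homebuyer Credit: £305,800 is below the £306,000 cutoff, so the full £475 applies.
Total: £4,845 + £1,020 + £475 = £6,340.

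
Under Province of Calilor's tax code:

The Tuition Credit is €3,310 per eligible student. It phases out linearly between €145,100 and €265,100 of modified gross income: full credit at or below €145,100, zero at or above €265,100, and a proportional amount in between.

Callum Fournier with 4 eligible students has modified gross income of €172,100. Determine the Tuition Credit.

Tuition Credit: base = 4 × €3,310 = €13,240. €172,100 is €27,000 into a €120,000 phase-out range, leaving 93,000/120,000 of the credit: €13,240 × 93,000/120,000 = €10,261.

€10,261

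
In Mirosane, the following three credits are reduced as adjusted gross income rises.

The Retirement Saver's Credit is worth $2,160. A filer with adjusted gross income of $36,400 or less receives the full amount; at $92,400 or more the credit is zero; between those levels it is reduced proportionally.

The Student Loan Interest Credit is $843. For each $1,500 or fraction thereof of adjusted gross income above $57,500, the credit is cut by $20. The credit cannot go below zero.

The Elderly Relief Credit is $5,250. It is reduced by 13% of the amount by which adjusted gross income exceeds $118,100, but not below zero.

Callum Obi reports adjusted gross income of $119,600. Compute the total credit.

$5,058

Retirement Saver's Credit: $119,600 is at or above $92,400, so the credit is $0.
Student Loan Interest Credit: income exceeds $57,500 by $62,100, which is 42 full-or-partial $1,500 increments; reduction = 42 × $20 = $840, leaving $3.
Elderly Relief Credit: 13% of the $1,500 excess over $118,100 is $195; credit = $5,250 − $195 = $5,055.
Total: $0 + $3 + $5,055 = $5,058.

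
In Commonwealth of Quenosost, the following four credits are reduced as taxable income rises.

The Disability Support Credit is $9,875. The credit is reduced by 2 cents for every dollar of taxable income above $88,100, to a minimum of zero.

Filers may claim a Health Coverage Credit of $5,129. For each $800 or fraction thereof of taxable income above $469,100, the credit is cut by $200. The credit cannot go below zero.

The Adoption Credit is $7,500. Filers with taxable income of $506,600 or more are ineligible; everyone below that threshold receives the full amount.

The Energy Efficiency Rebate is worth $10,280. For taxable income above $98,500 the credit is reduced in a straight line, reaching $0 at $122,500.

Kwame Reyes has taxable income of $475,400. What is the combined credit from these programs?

Disability Support Credit: 2% of the $387,300 excess over $88,100 is $7,746; credit = $9,875 − $7,746 = $2,129.
Health Coverage Credit: income exceeds $469,100 by $6,300, which is 8 full-or-partial $800 increments; reduction = 8 × $200 = $1,600, leaving $3,529.
Adoption Credit: $475,400 is below the $506,600 cutoff, so the full $7,500 applies.
Energy Efficiency Rebate: $475,400 is at or above $122,500, so the credit is $0.
Total: $2,129 + $3,529 + $7,500 + $0 = $13,158.

$13,158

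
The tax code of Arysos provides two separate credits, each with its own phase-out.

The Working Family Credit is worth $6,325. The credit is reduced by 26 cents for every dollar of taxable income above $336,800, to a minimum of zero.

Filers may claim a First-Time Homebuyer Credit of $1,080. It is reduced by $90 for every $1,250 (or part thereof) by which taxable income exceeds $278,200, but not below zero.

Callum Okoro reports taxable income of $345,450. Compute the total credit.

$4,076

Working Family Credit: 26% of the $8,650 excess over $336,800 is $2,249; credit = $6,325 − $2,249 = $4,076.
First-Time Homebuyer Credit: income exceeds $278,200 by $67,250 → 54 increments × $90 = $4,860 ≥ base, so the credit is $0.
Total: $4,076 + $0 = $4,076.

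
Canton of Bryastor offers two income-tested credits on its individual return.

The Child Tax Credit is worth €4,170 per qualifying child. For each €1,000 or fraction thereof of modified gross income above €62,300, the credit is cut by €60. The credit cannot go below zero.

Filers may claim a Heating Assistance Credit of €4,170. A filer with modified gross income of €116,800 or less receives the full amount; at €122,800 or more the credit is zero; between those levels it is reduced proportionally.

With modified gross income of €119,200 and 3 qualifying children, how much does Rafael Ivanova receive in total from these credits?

€11,592

Child Tax Credit: base = 3 × €4,170 = €12,510. income exceeds €62,300 by €56,900, which is 57 full-or-partial €1,000 increments; reduction = 57 × €60 = €3,420, leaving €9,090.
Heating Assistance Credit: €119,200 is €2,400 into a €6,000 phase-out range, leaving 3,600/6,000 of the credit: €4,170 × 3,600/6,000 = €2,502.
Total: €9,090 + €2,502 = €11,592.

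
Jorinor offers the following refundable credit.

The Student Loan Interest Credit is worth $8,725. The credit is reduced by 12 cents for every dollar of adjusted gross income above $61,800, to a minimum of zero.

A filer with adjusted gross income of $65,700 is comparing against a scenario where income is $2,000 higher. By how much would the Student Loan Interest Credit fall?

$240

At $65,700 — 12% of the $3,900 excess over $61,800 is $468; credit = $8,725 − $468 = $8,257.
At $67,700 — 12% of the $5,900 excess over $61,800 is $708; credit = $8,725 − $708 = $8,017.
Lost: $8,257 − $8,017 = $240.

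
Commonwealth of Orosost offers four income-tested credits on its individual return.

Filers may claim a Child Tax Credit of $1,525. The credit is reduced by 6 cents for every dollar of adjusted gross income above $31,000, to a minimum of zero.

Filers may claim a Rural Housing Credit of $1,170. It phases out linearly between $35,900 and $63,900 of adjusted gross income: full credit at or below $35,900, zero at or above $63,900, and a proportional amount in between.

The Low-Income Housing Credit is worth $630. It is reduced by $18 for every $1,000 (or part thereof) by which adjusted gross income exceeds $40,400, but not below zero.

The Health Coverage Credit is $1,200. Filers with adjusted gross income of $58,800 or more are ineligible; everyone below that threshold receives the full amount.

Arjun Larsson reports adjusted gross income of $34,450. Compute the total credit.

$4,318

Child Tax Credit: 6% of the $3,450 excess over $31,000 is $207; credit = $1,525 − $207 = $1,318.
Rural Housing Credit: $34,450 is at or below the $35,900 threshold, so the full $1,170 applies.
Low-Income Housing Credit: $34,450 is at or below the $40,400 threshold, so the full $630 applies.
Health Coverage Credit: $34,450 is below the $58,800 cutoff, so the full $1,200 applies.
Total: $1,318 + $1,170 + $630 + $1,200 = $4,318.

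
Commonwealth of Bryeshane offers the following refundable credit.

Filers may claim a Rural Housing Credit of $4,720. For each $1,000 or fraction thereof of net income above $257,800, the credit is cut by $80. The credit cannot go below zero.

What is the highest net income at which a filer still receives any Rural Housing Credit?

$315,800

After 58 increments the reduction is 58 × $80 = $4,640, leaving $80; one more increment wipes it out. Increment 58 ends at excess 58 × $1,000 = $58,000, so the highest qualifying income is $257,800 + $58,000 = $315,800.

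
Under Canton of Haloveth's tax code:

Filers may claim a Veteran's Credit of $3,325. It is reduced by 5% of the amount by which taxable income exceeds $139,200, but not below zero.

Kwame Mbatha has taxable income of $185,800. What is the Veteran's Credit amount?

$995

Veteran's Credit: 5% of the $46,600 excess over $139,200 is $2,330; credit = $3,325 − $2,330 = $995.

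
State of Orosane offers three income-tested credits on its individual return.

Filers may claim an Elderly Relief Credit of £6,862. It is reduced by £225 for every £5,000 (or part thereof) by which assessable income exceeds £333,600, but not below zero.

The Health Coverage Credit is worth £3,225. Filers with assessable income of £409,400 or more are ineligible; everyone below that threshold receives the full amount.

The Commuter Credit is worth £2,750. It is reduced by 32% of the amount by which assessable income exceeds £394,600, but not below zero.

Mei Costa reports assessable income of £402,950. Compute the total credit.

Elderly Relief Credit: income exceeds £333,600 by £69,350, which is 14 full-or-partial £5,000 increments; reduction = 14 × £225 = £3,150, leaving £3,712.
Health Coverage Credit: £402,950 is below the £409,400 cutoff, so the full £3,225 applies.
Commuter Credit: 32% of the £8,350 excess over £394,600 is £2,672; credit = £2,750 − £2,672 = £78.
Total: £3,712 + £3,225 + £78 = £7,015.

£7,015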